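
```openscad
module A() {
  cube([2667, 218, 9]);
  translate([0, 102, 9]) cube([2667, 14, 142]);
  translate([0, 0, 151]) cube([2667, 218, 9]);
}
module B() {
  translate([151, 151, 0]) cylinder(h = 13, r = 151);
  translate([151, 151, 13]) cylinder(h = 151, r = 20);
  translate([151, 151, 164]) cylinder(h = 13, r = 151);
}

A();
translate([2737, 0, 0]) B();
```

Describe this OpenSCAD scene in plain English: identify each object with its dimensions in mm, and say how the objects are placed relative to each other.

A is an I-beam lying along x, 2667 mm long. Overall section height 160 mm. Two flanges 218 mm wide (y) and 9 mm thick, one on the floor and one at the top; a web 14 mm thick runs between them, centred on the flange width.

B is a spool: two coaxial disc flanges of radius 151 mm and thickness 13 mm, joined by a core cylinder of radius 20 mm and height 151 mm. The lower flange rests on z = 0 and the three cylinders share a vertical axis.

The spool is on the floor beside the I-beam on its +x side.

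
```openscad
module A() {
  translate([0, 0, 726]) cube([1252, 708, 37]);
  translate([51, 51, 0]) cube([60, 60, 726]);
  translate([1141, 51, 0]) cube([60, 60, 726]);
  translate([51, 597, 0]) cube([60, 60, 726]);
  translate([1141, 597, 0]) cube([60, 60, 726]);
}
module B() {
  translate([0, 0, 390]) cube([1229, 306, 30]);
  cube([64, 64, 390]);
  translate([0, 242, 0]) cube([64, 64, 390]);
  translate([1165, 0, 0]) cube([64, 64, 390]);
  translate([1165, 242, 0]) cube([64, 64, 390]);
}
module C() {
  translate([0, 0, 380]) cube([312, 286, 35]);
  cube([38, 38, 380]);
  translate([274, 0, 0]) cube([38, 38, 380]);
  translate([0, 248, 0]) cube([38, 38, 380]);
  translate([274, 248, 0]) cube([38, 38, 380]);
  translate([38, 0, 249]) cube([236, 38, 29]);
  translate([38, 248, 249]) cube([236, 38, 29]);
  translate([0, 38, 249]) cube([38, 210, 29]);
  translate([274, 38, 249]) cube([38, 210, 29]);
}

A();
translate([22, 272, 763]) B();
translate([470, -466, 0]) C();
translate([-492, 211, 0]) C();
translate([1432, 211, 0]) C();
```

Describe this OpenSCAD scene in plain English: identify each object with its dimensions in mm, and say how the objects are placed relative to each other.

A is a rectangular dining table. The top is 1252×708×37 mm with its upper surface at z = 763 mm. It stands on four 60×60 mm square legs, each inset 51 mm from the nearest pair of top edges, running from the floor to the underside of the top.

B is a long wooden bench with a 1229 mm (x) × 306 mm (y) seat, 30 mm thick, its top surface 420 mm above the floor. Four 64 mm square legs at the seat corners, flush with the edges, run from z = 0 to the seat underside.

C is a four-legged stool. The seat is a 312×286×35 mm slab whose top surface is at z = 415 mm; four square legs, each 38×38 mm in cross-section, run from the floor (z = 0) to the underside of the seat, each flush with a corner of the seat. Four stretchers, 38 mm wide and 29 mm tall, connect adjacent legs with their undersides at z = 249 mm, each running between the inner faces of the legs it joins and aligned with the legs' outer faces on the other axis.

The bench is on top of the table. Three stools sit around the table at the −y, −x, +x sides.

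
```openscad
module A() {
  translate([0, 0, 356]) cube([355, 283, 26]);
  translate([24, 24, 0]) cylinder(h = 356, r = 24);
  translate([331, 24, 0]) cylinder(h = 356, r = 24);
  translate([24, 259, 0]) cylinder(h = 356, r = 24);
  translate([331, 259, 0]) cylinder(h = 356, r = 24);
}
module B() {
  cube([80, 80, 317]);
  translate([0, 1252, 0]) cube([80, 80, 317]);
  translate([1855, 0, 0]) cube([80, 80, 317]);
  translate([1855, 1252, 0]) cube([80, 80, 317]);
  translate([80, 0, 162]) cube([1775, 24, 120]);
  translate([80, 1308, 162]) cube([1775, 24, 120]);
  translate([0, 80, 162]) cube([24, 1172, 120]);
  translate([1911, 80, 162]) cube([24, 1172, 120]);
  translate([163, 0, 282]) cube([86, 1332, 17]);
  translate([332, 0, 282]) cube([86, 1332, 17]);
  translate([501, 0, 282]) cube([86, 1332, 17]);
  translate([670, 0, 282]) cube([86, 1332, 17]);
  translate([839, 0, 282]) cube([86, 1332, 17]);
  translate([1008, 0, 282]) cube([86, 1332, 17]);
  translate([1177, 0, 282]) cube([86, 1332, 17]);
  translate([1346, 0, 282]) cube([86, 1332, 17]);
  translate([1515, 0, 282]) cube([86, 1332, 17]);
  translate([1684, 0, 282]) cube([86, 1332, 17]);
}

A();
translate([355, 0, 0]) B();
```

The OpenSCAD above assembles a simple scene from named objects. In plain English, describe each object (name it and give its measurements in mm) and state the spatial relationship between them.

A is a four-legged stool. The seat is a 355×283×26 mm slab whose top surface is at z = 382 mm; four round legs, each 48 mm in diameter, run from the floor (z = 0) to the underside of the seat, each leg's axis is inset half a diameter from the nearest pair of seat edges (so the leg's bounding box is flush with the corner).

B is a bed frame 1935 mm long (x) by 1332 mm wide (y). Four 80×80 mm corner posts, 317 mm tall, at the corners of the footprint. Four rails of 24 mm thickness and 120 mm height run between adjacent posts with their undersides at z = 162 mm, their outer faces flush with the outside of the frame (the two x-running rails run between the posts' inner faces; the two y-running rails run between the posts' inner faces). 10 slats, each 86 mm wide (x) and 17 mm thick, lie across the top of the two x-running rails, running the full 1332 mm width of the frame in y; the slats are evenly spaced along x between the inner faces of the end posts with equal gaps (rounded down to the nearest mm) at the −x end and between each pair — any rounding remainder accumulates at the +x end.

The bed frame is against the stool's +x side, with their −y faces flush.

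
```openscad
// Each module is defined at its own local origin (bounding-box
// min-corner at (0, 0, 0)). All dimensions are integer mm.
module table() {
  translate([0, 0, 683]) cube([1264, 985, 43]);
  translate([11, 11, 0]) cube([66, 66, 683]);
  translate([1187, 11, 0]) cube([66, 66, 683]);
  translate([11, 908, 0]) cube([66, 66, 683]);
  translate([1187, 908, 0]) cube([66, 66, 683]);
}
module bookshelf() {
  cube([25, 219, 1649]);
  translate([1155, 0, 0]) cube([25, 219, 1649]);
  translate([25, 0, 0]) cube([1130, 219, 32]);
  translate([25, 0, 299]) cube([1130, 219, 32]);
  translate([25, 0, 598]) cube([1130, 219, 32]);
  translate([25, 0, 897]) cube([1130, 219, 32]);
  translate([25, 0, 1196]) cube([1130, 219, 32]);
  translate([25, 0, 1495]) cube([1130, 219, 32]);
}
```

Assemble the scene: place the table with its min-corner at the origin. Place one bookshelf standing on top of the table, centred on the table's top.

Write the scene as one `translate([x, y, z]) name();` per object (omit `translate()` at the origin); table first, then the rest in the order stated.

table();
translate([42, 383, 726]) bookshelf();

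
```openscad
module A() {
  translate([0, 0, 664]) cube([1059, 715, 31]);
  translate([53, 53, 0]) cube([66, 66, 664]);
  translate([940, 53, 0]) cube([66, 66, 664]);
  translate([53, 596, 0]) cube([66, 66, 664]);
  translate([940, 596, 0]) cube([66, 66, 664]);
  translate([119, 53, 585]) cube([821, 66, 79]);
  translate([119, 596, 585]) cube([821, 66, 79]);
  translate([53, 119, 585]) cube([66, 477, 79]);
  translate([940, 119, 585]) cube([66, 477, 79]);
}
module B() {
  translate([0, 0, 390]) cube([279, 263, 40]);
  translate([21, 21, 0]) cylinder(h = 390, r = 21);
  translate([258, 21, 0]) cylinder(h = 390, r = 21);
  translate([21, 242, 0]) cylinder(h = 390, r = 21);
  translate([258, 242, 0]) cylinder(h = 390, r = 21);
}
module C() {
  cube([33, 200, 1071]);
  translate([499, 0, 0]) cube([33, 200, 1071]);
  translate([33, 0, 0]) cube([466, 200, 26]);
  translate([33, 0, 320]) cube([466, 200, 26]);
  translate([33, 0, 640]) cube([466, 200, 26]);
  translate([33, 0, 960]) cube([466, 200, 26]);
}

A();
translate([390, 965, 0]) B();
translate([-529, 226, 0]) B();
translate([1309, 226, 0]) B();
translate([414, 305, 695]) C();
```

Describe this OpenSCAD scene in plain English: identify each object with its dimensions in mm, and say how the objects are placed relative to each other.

A is a table with a 1059×715 mm rectangular top, 31 mm thick, top surface at z = 695 mm, supported by four 66×66 mm square legs, each inset 53 mm from the nearest pair of top edges, running from the floor. Four apron rails, 66 mm thick and 79 mm tall, run between adjacent legs with their top edges flush with the underside of the top and their outer faces flush with the legs' outer faces.

B is a simple wooden stool: a rectangular seat 279 mm (x) by 263 mm (y), 40 mm thick, top face at z = 430 mm, on four round legs, each 42 mm in diameter. The legs rest on z = 0, each leg's axis is inset half a diameter from the nearest pair of seat edges (so the leg's bounding box is flush with the corner).

C is a bookshelf 532 mm wide overall, 200 mm deep and 1071 mm tall. The two sides are 33 mm thick vertical panels. 4 horizontal shelves of 26 mm thickness span between the inner faces of the sides; the lowest shelf sits on the floor and shelves are stacked with a clear vertical gap of 294 mm between each pair.

Three stools sit around the table at the +y, −x, +x sides. The bookshelf is on top of the table.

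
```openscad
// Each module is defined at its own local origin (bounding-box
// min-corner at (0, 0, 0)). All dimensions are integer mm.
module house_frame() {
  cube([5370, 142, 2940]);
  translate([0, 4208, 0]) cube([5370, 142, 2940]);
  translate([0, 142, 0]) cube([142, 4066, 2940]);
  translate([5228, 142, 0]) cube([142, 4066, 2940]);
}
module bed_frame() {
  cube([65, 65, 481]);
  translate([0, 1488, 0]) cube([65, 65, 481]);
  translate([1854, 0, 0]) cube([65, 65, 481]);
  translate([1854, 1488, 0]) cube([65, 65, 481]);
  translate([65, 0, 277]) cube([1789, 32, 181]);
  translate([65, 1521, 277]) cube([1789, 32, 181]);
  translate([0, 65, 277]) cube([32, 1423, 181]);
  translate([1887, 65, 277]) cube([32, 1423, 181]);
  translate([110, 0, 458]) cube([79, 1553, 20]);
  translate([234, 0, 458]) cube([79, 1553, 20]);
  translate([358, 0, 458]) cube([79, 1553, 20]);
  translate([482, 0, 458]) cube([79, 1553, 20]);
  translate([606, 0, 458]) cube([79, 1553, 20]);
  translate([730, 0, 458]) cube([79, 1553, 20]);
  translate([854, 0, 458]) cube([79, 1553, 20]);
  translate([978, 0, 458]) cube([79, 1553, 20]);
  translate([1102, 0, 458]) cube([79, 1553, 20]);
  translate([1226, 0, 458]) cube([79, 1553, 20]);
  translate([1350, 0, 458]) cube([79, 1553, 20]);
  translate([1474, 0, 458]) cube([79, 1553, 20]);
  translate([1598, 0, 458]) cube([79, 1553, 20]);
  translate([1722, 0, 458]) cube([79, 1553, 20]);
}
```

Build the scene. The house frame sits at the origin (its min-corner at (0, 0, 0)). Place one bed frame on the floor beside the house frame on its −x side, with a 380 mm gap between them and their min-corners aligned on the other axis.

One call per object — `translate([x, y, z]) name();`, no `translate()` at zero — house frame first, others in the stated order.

house_frame();
translate([-2299, 0, 0]) bed_frame();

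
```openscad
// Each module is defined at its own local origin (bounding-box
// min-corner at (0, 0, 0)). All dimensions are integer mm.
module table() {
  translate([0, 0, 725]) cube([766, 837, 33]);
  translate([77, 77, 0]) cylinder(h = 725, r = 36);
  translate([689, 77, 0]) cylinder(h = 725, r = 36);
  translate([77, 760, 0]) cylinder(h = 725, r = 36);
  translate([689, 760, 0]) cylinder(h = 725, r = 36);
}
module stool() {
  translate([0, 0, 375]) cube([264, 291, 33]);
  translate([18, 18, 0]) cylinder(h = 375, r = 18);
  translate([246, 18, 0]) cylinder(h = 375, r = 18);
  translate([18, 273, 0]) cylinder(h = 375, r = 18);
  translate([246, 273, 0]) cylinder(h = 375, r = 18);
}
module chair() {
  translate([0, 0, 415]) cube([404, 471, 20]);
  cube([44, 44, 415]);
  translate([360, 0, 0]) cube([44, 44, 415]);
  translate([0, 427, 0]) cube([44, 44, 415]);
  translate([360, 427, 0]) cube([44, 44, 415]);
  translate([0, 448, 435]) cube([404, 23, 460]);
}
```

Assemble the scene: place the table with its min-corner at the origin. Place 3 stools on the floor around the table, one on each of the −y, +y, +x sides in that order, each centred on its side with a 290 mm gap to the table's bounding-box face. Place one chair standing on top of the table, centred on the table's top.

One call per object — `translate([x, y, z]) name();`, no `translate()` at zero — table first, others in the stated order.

table();
translate([251, -581, 0]) stool();
translate([251, 1127, 0]) stool();
translate([1056, 273, 0]) stool();
translate([181, 183, 758]) chair();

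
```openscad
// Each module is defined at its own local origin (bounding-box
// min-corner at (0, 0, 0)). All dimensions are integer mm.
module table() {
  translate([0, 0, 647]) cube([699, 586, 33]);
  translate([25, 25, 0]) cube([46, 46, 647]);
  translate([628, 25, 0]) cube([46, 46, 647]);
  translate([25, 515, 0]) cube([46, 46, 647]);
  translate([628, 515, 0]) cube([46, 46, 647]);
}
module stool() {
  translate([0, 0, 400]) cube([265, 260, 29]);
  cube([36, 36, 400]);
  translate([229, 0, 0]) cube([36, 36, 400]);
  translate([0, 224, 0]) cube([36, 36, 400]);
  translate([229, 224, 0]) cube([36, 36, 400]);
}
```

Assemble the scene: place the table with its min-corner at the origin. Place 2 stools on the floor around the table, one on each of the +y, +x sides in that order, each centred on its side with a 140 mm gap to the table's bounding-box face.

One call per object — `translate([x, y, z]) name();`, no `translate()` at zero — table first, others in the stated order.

table();
translate([217, 726, 0]) stool();
translate([839, 163, 0]) stool();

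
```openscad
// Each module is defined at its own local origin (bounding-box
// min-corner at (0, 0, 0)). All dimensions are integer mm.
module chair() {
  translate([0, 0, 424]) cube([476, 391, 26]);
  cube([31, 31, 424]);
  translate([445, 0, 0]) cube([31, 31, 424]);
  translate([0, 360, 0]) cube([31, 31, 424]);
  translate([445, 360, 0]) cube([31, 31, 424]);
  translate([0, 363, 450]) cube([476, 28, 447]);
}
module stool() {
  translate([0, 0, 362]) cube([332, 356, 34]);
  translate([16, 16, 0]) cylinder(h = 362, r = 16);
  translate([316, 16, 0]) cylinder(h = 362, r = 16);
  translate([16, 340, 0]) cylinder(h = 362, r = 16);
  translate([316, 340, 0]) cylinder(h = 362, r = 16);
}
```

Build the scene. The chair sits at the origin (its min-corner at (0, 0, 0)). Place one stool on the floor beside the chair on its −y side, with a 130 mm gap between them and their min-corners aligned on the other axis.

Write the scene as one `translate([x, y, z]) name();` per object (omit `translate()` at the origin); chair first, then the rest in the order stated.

chair();
translate([0, -486, 0]) stool();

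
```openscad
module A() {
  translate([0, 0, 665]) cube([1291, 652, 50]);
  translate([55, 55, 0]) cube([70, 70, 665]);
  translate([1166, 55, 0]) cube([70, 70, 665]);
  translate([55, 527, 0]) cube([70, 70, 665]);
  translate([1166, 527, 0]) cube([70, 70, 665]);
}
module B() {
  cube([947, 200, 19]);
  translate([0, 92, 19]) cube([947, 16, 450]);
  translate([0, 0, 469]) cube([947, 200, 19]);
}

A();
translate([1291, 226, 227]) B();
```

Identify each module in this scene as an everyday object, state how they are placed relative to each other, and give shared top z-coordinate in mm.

A is a table. B is an I-beam. The I-beam is beside the table with their tops flush at z = 715. The shared top z-coordinate is 715 mm.

Both tops at z = 715 mm.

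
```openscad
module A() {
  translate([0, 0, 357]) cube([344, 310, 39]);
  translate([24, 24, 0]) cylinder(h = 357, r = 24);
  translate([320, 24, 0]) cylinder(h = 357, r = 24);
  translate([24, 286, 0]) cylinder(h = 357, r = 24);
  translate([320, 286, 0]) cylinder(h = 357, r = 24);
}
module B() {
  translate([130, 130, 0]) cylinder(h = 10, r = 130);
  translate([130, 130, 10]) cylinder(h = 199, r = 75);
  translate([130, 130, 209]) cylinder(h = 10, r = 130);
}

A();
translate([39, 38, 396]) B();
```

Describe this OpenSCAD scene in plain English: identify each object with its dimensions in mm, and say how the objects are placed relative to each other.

A is a simple wooden stool: a rectangular seat 344 mm (x) by 310 mm (y), 39 mm thick, top face at z = 396 mm, on four round legs, each 48 mm in diameter. The legs rest on z = 0, each leg's axis is inset half a diameter from the nearest pair of seat edges (so the leg's bounding box is flush with the corner).

B is a spool: two coaxial disc flanges of radius 130 mm and thickness 10 mm, joined by a core cylinder of radius 75 mm and height 199 mm. The lower flange rests on z = 0 and the three cylinders share a vertical axis.

The spool is on top of the stool.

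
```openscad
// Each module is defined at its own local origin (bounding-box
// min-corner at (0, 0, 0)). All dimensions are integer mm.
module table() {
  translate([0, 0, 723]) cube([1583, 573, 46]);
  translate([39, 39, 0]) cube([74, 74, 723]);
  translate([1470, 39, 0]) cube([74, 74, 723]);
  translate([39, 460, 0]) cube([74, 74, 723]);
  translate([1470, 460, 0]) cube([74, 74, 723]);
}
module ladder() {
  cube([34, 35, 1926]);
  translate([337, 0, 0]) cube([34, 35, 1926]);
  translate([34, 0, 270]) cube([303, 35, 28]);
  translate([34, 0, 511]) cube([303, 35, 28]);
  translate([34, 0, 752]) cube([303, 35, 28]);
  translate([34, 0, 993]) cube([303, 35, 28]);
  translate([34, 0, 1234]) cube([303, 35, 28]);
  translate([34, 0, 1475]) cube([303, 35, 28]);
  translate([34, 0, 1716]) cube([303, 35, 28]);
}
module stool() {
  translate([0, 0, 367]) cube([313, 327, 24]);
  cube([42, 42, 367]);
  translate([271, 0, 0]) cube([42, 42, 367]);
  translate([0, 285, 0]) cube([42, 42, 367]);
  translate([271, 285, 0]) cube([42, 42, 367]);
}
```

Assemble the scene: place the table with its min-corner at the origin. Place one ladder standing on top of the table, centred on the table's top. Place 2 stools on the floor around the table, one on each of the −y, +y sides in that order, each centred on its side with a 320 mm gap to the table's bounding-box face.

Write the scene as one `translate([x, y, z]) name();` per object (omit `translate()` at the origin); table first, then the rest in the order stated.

table();
translate([606, 269, 769]) ladder();
translate([635, -647, 0]) stool();
translate([635, 893, 0]) stool();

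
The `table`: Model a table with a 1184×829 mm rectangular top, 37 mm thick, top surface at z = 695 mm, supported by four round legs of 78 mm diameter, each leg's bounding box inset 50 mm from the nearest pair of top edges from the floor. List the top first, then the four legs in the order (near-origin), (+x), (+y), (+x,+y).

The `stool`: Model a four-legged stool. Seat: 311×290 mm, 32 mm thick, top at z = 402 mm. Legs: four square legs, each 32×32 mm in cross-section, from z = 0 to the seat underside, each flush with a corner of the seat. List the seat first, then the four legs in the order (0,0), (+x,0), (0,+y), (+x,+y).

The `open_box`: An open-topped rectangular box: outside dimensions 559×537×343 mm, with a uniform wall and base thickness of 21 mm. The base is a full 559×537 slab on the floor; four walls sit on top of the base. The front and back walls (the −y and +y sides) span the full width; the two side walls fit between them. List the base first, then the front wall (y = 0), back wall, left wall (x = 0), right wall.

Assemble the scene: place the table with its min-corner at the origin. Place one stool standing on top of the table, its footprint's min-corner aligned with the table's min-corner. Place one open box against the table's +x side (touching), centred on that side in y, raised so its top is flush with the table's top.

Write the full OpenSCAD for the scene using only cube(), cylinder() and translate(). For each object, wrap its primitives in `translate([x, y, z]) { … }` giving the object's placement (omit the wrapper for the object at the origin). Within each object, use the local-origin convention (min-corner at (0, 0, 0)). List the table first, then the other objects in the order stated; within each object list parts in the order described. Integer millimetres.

translate([0, 0, 658]) cube([1184, 829, 37]);
translate([89, 89, 0]) cylinder(h = 658, r = 39);
translate([1095, 89, 0]) cylinder(h = 658, r = 39);
translate([89, 740, 0]) cylinder(h = 658, r = 39);
translate([1095, 740, 0]) cylinder(h = 658, r = 39);
translate([0, 0, 695]) {
  translate([0, 0, 370]) cube([311, 290, 32]);
  cube([32, 32, 370]);
  translate([279, 0, 0]) cube([32, 32, 370]);
  translate([0, 258, 0]) cube([32, 32, 370]);
  translate([279, 258, 0]) cube([32, 32, 370]);
}
translate([1184, 146, 352]) {
  cube([559, 537, 21]);
  translate([0, 0, 21]) cube([559, 21, 322]);
  translate([0, 516, 21]) cube([559, 21, 322]);
  translate([0, 21, 21]) cube([21, 495, 322]);
  translate([538, 21, 21]) cube([21, 495, 322]);
}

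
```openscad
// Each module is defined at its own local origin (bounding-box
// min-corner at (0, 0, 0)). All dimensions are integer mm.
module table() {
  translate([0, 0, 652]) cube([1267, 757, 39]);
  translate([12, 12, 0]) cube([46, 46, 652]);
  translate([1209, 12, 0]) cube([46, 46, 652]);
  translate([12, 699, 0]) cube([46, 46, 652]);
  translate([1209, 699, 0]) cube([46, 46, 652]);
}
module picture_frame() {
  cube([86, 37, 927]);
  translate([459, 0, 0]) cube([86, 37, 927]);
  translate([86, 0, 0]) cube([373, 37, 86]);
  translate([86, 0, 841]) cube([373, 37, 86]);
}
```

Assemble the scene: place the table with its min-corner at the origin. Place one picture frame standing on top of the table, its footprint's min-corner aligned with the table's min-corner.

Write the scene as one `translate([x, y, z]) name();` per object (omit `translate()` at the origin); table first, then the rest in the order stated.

table();
translate([0, 0, 691]) picture_frame();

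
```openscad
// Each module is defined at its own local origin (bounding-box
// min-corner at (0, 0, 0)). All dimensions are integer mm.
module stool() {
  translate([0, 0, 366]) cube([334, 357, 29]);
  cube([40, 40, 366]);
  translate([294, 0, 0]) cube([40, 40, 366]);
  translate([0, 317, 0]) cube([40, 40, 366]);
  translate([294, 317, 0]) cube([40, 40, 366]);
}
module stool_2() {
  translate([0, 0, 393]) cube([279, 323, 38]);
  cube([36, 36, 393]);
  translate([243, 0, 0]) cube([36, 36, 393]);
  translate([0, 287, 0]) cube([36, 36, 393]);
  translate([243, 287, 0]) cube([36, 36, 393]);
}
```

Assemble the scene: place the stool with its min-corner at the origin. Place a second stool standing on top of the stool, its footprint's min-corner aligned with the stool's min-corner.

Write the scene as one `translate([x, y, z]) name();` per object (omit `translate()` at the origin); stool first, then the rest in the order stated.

stool();
translate([0, 0, 395]) stool_2();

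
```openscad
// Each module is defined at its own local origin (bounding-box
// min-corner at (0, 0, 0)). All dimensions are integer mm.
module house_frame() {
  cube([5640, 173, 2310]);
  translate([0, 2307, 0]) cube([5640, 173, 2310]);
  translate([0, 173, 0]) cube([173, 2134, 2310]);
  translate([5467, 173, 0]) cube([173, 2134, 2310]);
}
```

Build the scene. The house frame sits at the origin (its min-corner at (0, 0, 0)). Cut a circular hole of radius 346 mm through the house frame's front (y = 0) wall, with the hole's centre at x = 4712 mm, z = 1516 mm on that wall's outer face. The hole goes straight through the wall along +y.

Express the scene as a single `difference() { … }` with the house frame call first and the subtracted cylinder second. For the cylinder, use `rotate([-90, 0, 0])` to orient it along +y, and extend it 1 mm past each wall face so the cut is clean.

difference() {
  house_frame();
  translate([4712, -1, 1516]) rotate([-90, 0, 0]) cylinder(h = 175, r = 346);
}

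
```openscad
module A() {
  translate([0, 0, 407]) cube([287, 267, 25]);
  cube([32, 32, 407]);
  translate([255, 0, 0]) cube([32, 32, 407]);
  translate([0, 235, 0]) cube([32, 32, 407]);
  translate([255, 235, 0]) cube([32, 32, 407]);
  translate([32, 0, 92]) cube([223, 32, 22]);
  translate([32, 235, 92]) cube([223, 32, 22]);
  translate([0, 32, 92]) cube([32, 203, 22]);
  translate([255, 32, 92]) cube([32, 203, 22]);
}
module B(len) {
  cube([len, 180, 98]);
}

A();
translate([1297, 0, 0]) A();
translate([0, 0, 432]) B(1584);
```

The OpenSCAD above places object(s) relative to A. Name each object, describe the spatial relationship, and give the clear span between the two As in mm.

Second stool starts at x = 1297; first ends at x = 287; clear span = 1297 − 287 = 1010 mm.

A is a stool. B is a beam. A beam spans the tops of two stools. The clear span between the two stools is 1010 mm.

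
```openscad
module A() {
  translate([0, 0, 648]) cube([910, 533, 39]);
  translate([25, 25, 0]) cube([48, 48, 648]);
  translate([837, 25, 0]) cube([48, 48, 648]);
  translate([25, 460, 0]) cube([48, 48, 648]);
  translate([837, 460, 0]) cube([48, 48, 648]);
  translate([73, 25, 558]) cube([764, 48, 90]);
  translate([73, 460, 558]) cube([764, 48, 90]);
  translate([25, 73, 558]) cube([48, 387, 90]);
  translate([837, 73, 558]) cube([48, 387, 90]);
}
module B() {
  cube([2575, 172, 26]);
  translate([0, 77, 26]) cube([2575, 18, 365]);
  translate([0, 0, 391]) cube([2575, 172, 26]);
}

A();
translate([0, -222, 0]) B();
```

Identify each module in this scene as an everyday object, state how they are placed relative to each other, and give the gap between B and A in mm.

A is a table. B is an I-beam. The I-beam is on the floor beside the table on its −y side. The gap between the I-beam and the table is 50 mm.

The I-beam's nearest face is 50 mm from the table's −y face.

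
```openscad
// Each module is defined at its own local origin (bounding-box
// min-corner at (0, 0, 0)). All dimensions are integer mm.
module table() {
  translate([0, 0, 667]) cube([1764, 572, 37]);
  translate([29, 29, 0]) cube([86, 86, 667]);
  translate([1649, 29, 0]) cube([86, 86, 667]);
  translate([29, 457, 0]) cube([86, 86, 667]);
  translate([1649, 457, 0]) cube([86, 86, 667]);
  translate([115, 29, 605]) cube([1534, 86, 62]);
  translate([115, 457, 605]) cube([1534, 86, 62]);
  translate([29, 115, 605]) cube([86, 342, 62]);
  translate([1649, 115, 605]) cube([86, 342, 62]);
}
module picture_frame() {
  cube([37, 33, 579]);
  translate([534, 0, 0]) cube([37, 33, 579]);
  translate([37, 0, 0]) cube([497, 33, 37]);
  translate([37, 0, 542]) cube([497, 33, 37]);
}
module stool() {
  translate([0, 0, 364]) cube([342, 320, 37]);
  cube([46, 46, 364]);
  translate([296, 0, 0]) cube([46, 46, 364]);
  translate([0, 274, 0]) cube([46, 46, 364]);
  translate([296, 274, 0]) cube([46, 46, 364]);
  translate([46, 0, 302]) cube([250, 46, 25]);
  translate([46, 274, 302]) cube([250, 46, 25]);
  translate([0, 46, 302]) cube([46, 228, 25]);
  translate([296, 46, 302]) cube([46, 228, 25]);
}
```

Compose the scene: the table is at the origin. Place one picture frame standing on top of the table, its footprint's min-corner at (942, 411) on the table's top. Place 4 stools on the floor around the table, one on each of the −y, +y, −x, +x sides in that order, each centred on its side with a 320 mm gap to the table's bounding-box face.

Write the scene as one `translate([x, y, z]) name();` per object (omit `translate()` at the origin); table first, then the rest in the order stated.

table();
translate([942, 411, 704]) picture_frame();
translate([711, -640, 0]) stool();
translate([711, 892, 0]) stool();
translate([-662, 126, 0]) stool();
translate([2084, 126, 0]) stool();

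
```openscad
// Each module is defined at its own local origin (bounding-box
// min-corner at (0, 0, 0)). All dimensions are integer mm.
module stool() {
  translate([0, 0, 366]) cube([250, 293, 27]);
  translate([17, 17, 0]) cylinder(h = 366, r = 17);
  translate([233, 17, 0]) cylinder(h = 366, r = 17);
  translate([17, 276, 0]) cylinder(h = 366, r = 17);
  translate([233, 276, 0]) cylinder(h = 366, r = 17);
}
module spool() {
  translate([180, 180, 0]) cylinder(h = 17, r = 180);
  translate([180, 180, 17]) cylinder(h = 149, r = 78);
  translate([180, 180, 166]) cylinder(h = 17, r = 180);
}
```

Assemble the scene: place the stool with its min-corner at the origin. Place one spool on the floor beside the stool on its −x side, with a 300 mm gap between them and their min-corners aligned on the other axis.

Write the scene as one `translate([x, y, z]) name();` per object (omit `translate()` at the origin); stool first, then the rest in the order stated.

stool();
translate([-660, 0, 0]) spool();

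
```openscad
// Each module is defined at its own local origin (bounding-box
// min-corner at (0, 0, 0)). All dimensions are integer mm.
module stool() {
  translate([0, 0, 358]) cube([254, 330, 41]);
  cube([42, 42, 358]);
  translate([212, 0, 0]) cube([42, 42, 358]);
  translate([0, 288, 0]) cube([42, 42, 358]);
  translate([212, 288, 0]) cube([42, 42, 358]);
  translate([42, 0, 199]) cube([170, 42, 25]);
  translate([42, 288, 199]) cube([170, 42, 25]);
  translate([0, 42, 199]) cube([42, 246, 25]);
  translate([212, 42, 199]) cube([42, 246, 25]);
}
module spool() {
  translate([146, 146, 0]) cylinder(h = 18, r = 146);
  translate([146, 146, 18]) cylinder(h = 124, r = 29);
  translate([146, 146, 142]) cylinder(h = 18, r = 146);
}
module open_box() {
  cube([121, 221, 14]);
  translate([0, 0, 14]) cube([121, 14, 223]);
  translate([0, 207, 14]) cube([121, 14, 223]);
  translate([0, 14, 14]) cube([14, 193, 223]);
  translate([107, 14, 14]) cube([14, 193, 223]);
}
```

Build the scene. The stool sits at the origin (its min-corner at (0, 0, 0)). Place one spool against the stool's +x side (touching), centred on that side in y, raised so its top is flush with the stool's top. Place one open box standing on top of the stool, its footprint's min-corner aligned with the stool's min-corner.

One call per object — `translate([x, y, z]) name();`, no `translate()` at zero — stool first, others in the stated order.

stool();
translate([254, 19, 239]) spool();
translate([0, 0, 399]) open_box();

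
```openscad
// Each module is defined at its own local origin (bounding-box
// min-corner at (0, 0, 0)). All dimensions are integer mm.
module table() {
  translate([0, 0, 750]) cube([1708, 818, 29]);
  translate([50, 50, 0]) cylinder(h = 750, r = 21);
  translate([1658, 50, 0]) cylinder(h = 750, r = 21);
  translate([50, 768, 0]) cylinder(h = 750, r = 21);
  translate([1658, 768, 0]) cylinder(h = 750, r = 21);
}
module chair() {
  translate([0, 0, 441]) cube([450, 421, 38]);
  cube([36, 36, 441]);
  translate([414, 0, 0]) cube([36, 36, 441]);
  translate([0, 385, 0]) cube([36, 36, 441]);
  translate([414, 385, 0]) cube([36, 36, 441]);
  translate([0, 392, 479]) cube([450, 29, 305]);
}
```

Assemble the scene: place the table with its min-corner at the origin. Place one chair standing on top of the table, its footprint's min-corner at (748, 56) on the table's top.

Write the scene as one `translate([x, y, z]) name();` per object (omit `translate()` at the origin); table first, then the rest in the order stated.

table();
translate([748, 56, 779]) chair();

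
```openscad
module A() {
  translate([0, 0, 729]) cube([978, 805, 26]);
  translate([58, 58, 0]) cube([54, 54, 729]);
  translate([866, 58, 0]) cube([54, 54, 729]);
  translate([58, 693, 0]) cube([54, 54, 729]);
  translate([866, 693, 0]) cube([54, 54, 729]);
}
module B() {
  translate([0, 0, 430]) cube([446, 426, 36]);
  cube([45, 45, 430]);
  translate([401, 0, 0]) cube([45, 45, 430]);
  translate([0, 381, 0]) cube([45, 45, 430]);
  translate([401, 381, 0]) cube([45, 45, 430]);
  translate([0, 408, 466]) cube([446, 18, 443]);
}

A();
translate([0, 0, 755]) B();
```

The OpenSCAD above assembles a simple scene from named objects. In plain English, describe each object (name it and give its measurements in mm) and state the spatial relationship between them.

A is a table: top 978 mm (x) × 805 mm (y), 26 mm thick, upper face at z = 755 mm, on four 54×54 mm square legs, each inset 58 mm from the nearest pair of top edges, running from z = 0 to the bottom of the top.

B is a chair. The seat is a 446×426×36 mm slab with its top at z = 466 mm, on four 45×45 mm corner legs (flush with the seat edges, standing on z = 0). A flat backrest 18 mm thick, 443 mm tall, spans the full seat width and rises from the seat top along its +y edge, rear face flush with the rear of the seat.

The chair is on top of the table.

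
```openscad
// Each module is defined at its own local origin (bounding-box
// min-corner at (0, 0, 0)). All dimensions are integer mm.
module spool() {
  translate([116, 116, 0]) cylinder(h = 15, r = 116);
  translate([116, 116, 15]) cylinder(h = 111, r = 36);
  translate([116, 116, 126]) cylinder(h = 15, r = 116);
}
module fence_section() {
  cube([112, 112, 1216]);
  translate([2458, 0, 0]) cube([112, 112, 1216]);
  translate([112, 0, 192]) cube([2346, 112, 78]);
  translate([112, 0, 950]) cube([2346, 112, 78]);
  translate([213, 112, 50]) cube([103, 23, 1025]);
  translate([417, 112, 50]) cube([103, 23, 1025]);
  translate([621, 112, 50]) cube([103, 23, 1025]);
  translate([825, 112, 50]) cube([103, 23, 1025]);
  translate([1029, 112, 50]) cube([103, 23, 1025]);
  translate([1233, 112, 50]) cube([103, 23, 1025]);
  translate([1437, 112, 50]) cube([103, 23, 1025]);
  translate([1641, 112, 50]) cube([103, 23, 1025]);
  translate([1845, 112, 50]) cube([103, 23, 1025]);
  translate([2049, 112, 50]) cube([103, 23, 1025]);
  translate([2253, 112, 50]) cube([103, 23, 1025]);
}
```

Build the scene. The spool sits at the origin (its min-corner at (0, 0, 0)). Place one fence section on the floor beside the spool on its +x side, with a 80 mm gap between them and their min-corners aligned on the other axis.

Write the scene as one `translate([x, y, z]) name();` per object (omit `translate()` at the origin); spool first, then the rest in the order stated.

spool();
translate([312, 0, 0]) fence_section();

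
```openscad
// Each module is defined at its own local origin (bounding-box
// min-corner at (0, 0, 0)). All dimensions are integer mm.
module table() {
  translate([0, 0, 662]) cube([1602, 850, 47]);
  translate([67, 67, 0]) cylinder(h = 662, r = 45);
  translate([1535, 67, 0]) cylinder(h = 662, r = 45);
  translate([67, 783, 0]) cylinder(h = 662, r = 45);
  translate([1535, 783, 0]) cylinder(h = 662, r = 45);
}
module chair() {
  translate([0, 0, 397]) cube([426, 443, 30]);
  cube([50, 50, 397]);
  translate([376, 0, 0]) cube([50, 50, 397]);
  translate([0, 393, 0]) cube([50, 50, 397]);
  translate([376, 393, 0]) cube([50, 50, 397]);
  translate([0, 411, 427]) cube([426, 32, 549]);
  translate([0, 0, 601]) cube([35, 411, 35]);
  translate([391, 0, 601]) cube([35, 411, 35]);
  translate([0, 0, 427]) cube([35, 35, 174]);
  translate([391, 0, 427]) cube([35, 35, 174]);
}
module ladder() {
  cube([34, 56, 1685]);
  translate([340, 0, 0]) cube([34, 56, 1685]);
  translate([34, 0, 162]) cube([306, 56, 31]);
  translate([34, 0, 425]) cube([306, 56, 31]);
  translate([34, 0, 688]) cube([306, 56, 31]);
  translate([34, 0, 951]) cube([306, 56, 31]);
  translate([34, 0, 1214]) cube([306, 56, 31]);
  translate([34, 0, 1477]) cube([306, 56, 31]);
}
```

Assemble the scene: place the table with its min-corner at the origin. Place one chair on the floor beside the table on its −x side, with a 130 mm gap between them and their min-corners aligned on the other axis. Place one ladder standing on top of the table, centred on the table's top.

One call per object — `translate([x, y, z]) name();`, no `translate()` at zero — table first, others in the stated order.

table();
translate([-556, 0, 0]) chair();
translate([614, 397, 709]) ladder();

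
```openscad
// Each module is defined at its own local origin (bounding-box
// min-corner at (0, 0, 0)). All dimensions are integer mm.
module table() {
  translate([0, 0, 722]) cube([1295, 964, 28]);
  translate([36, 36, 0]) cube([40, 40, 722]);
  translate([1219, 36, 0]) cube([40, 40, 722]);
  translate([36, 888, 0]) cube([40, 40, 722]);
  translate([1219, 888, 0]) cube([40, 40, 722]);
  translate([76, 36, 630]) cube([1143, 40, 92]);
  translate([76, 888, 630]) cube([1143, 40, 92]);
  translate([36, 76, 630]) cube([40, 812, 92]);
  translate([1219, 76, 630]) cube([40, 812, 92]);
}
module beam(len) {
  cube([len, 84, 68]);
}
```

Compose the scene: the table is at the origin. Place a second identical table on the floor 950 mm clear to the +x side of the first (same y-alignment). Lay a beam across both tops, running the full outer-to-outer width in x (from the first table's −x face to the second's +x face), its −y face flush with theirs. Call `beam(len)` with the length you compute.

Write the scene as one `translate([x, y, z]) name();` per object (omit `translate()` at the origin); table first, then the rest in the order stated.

table();
translate([2245, 0, 0]) table();
translate([0, 0, 750]) beam(3540);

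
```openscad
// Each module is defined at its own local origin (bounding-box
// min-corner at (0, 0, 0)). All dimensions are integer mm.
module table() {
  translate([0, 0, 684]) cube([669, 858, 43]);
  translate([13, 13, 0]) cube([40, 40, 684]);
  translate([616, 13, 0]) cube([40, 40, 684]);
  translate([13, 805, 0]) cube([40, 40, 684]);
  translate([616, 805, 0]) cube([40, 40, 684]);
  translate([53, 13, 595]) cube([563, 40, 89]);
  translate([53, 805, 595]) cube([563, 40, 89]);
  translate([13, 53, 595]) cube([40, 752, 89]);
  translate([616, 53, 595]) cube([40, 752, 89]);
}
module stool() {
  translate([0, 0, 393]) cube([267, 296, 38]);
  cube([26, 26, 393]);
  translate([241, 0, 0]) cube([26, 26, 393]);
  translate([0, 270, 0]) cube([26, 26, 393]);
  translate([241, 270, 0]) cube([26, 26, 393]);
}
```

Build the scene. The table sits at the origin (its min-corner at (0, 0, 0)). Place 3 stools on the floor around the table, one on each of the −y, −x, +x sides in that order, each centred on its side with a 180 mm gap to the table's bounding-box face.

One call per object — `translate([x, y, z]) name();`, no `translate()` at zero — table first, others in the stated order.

table();
translate([201, -476, 0]) stool();
translate([-447, 281, 0]) stool();
translate([849, 281, 0]) stool();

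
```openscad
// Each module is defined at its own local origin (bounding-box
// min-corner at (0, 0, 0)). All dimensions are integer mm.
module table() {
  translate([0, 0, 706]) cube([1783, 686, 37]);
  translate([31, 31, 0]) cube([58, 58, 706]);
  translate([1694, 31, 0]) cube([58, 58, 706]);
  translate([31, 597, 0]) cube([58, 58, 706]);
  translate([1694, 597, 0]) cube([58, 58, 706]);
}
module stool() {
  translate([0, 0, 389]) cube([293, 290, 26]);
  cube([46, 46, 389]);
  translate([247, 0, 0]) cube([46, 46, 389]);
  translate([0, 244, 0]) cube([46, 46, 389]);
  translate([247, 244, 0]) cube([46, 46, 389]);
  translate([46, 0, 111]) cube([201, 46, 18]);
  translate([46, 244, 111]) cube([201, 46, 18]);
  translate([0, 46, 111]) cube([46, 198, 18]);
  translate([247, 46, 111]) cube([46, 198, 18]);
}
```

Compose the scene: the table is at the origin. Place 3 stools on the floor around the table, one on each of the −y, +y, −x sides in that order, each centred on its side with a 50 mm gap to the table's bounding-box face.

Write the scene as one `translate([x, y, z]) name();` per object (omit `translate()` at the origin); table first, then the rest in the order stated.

table();
translate([745, -340, 0]) stool();
translate([745, 736, 0]) stool();
translate([-343, 198, 0]) stool();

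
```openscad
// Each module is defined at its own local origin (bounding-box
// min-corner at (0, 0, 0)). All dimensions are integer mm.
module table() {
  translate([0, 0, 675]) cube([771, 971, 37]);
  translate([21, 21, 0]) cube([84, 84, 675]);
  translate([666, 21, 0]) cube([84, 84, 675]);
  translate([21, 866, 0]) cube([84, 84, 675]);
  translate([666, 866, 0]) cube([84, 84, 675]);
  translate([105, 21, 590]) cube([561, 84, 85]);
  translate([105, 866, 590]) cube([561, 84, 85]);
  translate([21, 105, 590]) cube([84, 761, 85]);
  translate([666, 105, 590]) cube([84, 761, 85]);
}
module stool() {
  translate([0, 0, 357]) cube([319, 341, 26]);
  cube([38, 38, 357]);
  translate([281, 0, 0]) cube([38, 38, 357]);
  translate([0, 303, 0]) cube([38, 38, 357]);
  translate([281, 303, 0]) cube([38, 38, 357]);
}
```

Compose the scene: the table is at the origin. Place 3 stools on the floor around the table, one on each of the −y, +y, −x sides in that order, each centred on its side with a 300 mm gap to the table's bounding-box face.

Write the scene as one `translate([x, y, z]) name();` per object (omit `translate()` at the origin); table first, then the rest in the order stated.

table();
translate([226, -641, 0]) stool();
translate([226, 1271, 0]) stool();
translate([-619, 315, 0]) stool();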